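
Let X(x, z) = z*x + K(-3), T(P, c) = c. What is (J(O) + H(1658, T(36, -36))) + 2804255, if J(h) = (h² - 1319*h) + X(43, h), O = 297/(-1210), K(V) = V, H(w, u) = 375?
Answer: 33939777149/12100 ≈ 2.8049e+6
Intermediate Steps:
O = -27/110 (O = 297*(-1/1210) = -27/110 ≈ -0.24545)
X(x, z) = -3 + x*z (X(x, z) = z*x - 3 = x*z - 3 = -3 + x*z)
J(h) = -3 + h² - 1276*h (J(h) = (h² - 1319*h) + (-3 + 43*h) = -3 + h² - 1276*h)
(J(O) + H(1658, T(36, -36))) + 2804255 = ((-3 + (-27/110)² - 1276*(-27/110)) + 375) + 2804255 = ((-3 + 729/12100 + 1566/5) + 375) + 2804255 = (3754149/12100 + 375) + 2804255 = 8291649/12100 + 2804255 = 33939777149/12100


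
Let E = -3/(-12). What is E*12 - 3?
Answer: 0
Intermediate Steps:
E = ¼ (E = -3*(-1/12) = ¼ ≈ 0.25000)
E*12 - 3 = (¼)*12 - 3 = 3 - 3 = 0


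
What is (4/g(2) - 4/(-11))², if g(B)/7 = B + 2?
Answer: 1521/5929 ≈ 0.25654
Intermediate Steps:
g(B) = 14 + 7*B (g(B) = 7*(B + 2) = 7*(2 + B) = 14 + 7*B)
(4/g(2) - 4/(-11))² = (4/(14 + 7*2) - 4/(-11))² = (4/(14 + 14) - 4*(-1/11))² = (4/28 + 4/11)² = (4*(1/28) + 4/11)² = (⅐ + 4/11)² = (39/77)² = 1521/5929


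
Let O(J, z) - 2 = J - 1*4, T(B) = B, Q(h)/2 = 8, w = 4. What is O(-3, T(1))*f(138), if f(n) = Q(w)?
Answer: -80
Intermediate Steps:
Q(h) = 16 (Q(h) = 2*8 = 16)
f(n) = 16
O(J, z) = -2 + J (O(J, z) = 2 + (J - 1*4) = 2 + (J - 4) = 2 + (-4 + J) = -2 + J)
O(-3, T(1))*f(138) = (-2 - 3)*16 = -5*16 = -80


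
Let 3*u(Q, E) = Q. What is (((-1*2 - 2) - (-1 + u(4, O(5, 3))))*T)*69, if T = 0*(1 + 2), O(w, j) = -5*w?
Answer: 0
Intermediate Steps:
u(Q, E) = Q/3
T = 0 (T = 0*3 = 0)
(((-1*2 - 2) - (-1 + u(4, O(5, 3))))*T)*69 = (((-1*2 - 2) - (-1 + (1/3)*4))*0)*69 = (((-2 - 2) - (-1 + 4/3))*0)*69 = ((-4 - 1*1/3)*0)*69 = ((-4 - 1/3)*0)*69 = -13/3*0*69 = 0*69 = 0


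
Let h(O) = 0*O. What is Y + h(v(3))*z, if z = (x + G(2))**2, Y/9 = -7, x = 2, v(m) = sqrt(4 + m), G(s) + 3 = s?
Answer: -63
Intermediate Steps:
G(s) = -3 + s
h(O) = 0
Y = -63 (Y = 9*(-7) = -63)
z = 1 (z = (2 + (-3 + 2))**2 = (2 - 1)**2 = 1**2 = 1)
Y + h(v(3))*z = -63 + 0*1 = -63 + 0 = -63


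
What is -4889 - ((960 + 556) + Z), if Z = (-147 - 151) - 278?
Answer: -5829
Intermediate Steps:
Z = -576 (Z = -298 - 278 = -576)
-4889 - ((960 + 556) + Z) = -4889 - ((960 + 556) - 576) = -4889 - (1516 - 576) = -4889 - 1*940 = -4889 - 940 = -5829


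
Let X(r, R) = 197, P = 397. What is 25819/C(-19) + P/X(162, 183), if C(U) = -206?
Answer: -5004561/40582 ≈ -123.32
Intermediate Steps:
25819/C(-19) + P/X(162, 183) = 25819/(-206) + 397/197 = 25819*(-1/206) + 397*(1/197) = -25819/206 + 397/197 = -5004561/40582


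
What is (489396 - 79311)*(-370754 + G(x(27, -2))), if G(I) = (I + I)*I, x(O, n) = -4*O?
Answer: -142474191210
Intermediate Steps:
G(I) = 2*I² (G(I) = (2*I)*I = 2*I²)
(489396 - 79311)*(-370754 + G(x(27, -2))) = (489396 - 79311)*(-370754 + 2*(-4*27)²) = 410085*(-370754 + 2*(-108)²) = 410085*(-370754 + 2*11664) = 410085*(-370754 + 23328) = 410085*(-347426) = -142474191210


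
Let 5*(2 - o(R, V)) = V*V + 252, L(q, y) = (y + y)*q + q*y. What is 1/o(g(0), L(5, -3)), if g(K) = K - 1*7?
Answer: -5/2267 ≈ -0.0022056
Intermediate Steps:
g(K) = -7 + K (g(K) = K - 7 = -7 + K)
L(q, y) = 3*q*y (L(q, y) = (2*y)*q + q*y = 2*q*y + q*y = 3*q*y)
o(R, V) = -242/5 - V²/5 (o(R, V) = 2 - (V*V + 252)/5 = 2 - (V² + 252)/5 = 2 - (252 + V²)/5 = 2 + (-252/5 - V²/5) = -242/5 - V²/5)
1/o(g(0), L(5, -3)) = 1/(-242/5 - (3*5*(-3))²/5) = 1/(-242/5 - ⅕*(-45)²) = 1/(-242/5 - ⅕*2025) = 1/(-242/5 - 405) = 1/(-2267/5) = -5/2267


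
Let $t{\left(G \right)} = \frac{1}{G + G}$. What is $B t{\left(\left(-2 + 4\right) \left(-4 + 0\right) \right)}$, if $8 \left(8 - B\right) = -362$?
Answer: $- \frac{213}{64} \approx -3.3281$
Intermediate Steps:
$t{\left(G \right)} = \frac{1}{2 G}$
$B = \frac{213}{4}$ ($B = 8 - - \frac{181}{4} = 8 + \frac{181}{4} = \frac{213}{4} \approx 53.25$)
$B t{\left(\left(-2 + 4\right) \left(-4 + 0\right) \right)} = \frac{213 \frac{1}{2 \left(-2 + 4\right) \left(-4 + 0\right)}}{4} = \frac{213 \frac{1}{2 \cdot 2 \left(-4\right)}}{4} = \frac{213 \frac{1}{2 \left(-8\right)}}{4} = \frac{213 \cdot \frac{1}{2} \left(- \frac{1}{8}\right)}{4} = \frac{213}{4} \left(- \frac{1}{16}\right) = - \frac{213}{64}$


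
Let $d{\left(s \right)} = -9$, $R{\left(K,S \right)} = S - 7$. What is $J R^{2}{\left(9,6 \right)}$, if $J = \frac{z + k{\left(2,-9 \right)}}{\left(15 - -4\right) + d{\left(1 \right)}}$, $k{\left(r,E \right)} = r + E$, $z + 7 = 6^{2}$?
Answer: $\frac{11}{5} \approx 2.2$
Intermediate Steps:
$R{\left(K,S \right)} = -7 + S$
$z = 29$ ($z = -7 + 6^{2} = -7 + 36 = 29$)
$k{\left(r,E \right)} = E + r$
$J = \frac{11}{5}$ ($J = \frac{29 + \left(-9 + 2\right)}{\left(15 - -4\right) - 9} = \frac{29 - 7}{\left(15 + 4\right) - 9} = \frac{22}{19 - 9} = \frac{22}{10} = 22 \cdot \frac{1}{10} = \frac{11}{5} \approx 2.2$)
$J R^{2}{\left(9,6 \right)} = \frac{11 \left(-7 + 6\right)^{2}}{5} = \frac{11 \left(-1\right)^{2}}{5} = \frac{11}{5} \cdot 1 = \frac{11}{5}$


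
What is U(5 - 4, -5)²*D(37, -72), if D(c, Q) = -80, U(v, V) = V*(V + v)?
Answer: -32000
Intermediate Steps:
U(5 - 4, -5)²*D(37, -72) = (-5*(-5 + (5 - 4)))²*(-80) = (-5*(-5 + 1))²*(-80) = (-5*(-4))²*(-80) = 20²*(-80) = 400*(-80) = -32000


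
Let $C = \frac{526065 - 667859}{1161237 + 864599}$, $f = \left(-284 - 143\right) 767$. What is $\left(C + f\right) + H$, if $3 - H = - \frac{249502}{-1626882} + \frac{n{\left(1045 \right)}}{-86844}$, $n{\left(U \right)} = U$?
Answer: $- \frac{3905786109414055188617}{11925838272349212} \approx -3.2751 \cdot 10^{5}$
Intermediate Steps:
$H = \frac{67314526871}{23547490068}$ ($H = 3 - \left(- \frac{249502}{-1626882} + \frac{1045}{-86844}\right) = 3 - \left(\left(-249502\right) \left(- \frac{1}{1626882}\right) + 1045 \left(- \frac{1}{86844}\right)\right) = 3 - \left(\frac{124751}{813441} - \frac{1045}{86844}\right) = 3 - \frac{3327943333}{23547490068} = \frac{67314526871}{23547490068} \approx 2.8587$)
$f = -327509$ ($f = \left(-427\right) 767 = -327509$)
$C = - \frac{70897}{1012918}$ ($C = - \frac{141794}{2025836} = \left(-141794\right) \frac{1}{2025836} = - \frac{70897}{1012918} \approx -0.069993$)
$\left(C + f\right) + H = \left(- \frac{70897}{1012918} - 327509\right) + \frac{67314526871}{23547490068} = - \frac{331739832159}{1012918} + \frac{67314526871}{23547490068} = - \frac{3905786109414055188617}{11925838272349212}$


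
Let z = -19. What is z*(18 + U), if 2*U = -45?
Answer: 171/2 ≈ 85.500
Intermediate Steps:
U = -45/2 (U = (½)*(-45) = -45/2 ≈ -22.500)
z*(18 + U) = -19*(18 - 45/2) = -19*(-9/2) = 171/2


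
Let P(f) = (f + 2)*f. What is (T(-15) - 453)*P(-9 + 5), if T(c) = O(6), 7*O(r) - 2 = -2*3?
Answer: -25400/7 ≈ -3628.6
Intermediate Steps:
O(r) = -4/7 (O(r) = 2/7 + (-2*3)/7 = 2/7 + (⅐)*(-6) = 2/7 - 6/7 = -4/7)
T(c) = -4/7
P(f) = f*(2 + f) (P(f) = (2 + f)*f = f*(2 + f))
(T(-15) - 453)*P(-9 + 5) = (-4/7 - 453)*((-9 + 5)*(2 + (-9 + 5))) = -(-12700)*(2 - 4)/7 = -(-12700)*(-2)/7 = -3175/7*8 = -25400/7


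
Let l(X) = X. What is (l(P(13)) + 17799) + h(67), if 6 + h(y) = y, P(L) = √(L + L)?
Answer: 17860 + √26 ≈ 17865.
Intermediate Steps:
P(L) = √2*√L (P(L) = √(2*L) = √2*√L)
h(y) = -6 + y
(l(P(13)) + 17799) + h(67) = (√2*√13 + 17799) + (-6 + 67) = (√26 + 17799) + 61 = (17799 + √26) + 61 = 17860 + √26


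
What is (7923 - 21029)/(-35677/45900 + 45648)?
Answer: -601565400/2095207523 ≈ -0.28712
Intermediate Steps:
(7923 - 21029)/(-35677/45900 + 45648) = -13106/(-35677*1/45900 + 45648) = -13106/(-35677/45900 + 45648) = -13106/2095207523/45900 = -13106*45900/2095207523 = -601565400/2095207523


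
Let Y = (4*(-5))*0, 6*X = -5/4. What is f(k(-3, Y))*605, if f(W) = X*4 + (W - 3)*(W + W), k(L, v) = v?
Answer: -3025/6 ≈ -504.17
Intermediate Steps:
X = -5/24 (X = (-5/4)/6 = (-5*¼)/6 = (⅙)*(-5/4) = -5/24 ≈ -0.20833)
Y = 0 (Y = -20*0 = 0)
f(W) = -⅚ + 2*W*(-3 + W) (f(W) = -5/24*4 + (W - 3)*(W + W) = -⅚ + (-3 + W)*(2*W) = -⅚ + 2*W*(-3 + W))
f(k(-3, Y))*605 = (-⅚ - 6*0 + 2*0²)*605 = (-⅚ + 0 + 2*0)*605 = (-⅚ + 0 + 0)*605 = -⅚*605 = -3025/6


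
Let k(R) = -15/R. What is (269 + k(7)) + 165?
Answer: 3023/7 ≈ 431.86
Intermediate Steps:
(269 + k(7)) + 165 = (269 - 15/7) + 165 = 1868/7 + 165 = 3023/7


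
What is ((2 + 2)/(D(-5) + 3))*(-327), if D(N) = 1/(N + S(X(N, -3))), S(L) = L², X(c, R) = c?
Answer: -26160/61 ≈ -428.85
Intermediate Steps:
D(N) = 1/(N + N²)
((2 + 2)/(D(-5) + 3))*(-327) = ((2 + 2)/(1/((-5)*(1 - 5)) + 3))*(-327) = (4/(-⅕/(-4) + 3))*(-327) = (4/(-⅕*(-¼) + 3))*(-327) = (4/(1/20 + 3))*(-327) = (4/(61/20))*(-327) = (4*(20/61))*(-327) = (80/61)*(-327) = -26160/61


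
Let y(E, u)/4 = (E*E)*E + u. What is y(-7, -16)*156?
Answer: -224016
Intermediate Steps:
y(E, u) = 4*u + 4*E**3 (y(E, u) = 4*((E*E)*E + u) = 4*(E**2*E + u) = 4*(E**3 + u) = 4*(u + E**3) = 4*u + 4*E**3)
y(-7, -16)*156 = (4*(-16) + 4*(-7)**3)*156 = (-64 + 4*(-343))*156 = (-64 - 1372)*156 = -1436*156 = -224016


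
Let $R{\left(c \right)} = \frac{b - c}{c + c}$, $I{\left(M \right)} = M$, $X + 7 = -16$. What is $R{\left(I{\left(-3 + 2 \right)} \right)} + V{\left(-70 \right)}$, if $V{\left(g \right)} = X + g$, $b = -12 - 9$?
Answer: $-83$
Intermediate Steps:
$b = -21$ ($b = -12 - 9 = -21$)
$X = -23$ ($X = -7 - 16 = -23$)
$V{\left(g \right)} = -23 + g$
$R{\left(c \right)} = \frac{-21 - c}{2 c}$ ($R{\left(c \right)} = \frac{-21 - c}{c + c} = \frac{-21 - c}{2 c}$)
$R{\left(I{\left(-3 + 2 \right)} \right)} + V{\left(-70 \right)} = \frac{-21 - \left(-3 + 2\right)}{2 \left(-3 + 2\right)} - 93 = \frac{-21 - -1}{2 \left(-1\right)} - 93 = \frac{1}{2} \left(-1\right) \left(-21 + 1\right) - 93 = \frac{1}{2} \left(-1\right) \left(-20\right) - 93 = 10 - 93 = -83$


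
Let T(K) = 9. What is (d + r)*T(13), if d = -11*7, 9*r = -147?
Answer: -840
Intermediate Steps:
r = -49/3 (r = (1/9)*(-147) = -49/3 ≈ -16.333)
d = -77
(d + r)*T(13) = (-77 - 49/3)*9 = -280/3*9 = -840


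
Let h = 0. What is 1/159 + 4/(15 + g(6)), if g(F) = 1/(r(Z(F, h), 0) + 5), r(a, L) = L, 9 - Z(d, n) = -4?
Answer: 814/3021 ≈ 0.26945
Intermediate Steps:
Z(d, n) = 13 (Z(d, n) = 9 - 1*(-4) = 9 + 4 = 13)
g(F) = ⅕ (g(F) = 1/(0 + 5) = 1/5 = ⅕)
1/159 + 4/(15 + g(6)) = 1/159 + 4/(15 + ⅕) = 1/159 + 4/(76/5) = 1/159 + (5/76)*4 = 1/159 + 5/19 = 814/3021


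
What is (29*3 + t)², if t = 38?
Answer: 15625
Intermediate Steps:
(29*3 + t)² = (29*3 + 38)² = (87 + 38)² = 125² = 15625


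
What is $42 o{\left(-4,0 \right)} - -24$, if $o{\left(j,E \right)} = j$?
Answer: $-144$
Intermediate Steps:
$42 o{\left(-4,0 \right)} - -24 = 42 \left(-4\right) - -24 = -168 + 24 = -144$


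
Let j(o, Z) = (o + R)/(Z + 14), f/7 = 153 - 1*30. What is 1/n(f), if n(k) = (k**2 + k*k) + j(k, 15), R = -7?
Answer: 29/42997472 ≈ 6.7446e-7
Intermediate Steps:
f = 861 (f = 7*(153 - 1*30) = 7*(153 - 30) = 7*123 = 861)
j(o, Z) = (-7 + o)/(14 + Z) (j(o, Z) = (o - 7)/(Z + 14) = (-7 + o)/(14 + Z))
n(k) = -7/29 + 2*k**2 + k/29 (n(k) = (k**2 + k*k) + (-7 + k)/(14 + 15) = (k**2 + k**2) + (-7 + k)/29 = 2*k**2 + (-7 + k)/29 = 2*k**2 + (-7/29 + k/29) = -7/29 + 2*k**2 + k/29)
1/n(f) = 1/(-7/29 + 2*861**2 + (1/29)*861) = 1/(-7/29 + 2*741321 + 861/29) = 1/(-7/29 + 1482642 + 861/29) = 1/(42997472/29) = 29/42997472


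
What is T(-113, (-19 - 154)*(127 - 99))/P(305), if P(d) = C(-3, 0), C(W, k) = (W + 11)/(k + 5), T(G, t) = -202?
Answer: -505/4 ≈ -126.25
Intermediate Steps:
C(W, k) = (11 + W)/(5 + k)
P(d) = 8/5 (P(d) = (11 - 3)/(5 + 0) = 8/5)
T(-113, (-19 - 154)*(127 - 99))/P(305) = -202/8/5 = -202*5/8 = -505/4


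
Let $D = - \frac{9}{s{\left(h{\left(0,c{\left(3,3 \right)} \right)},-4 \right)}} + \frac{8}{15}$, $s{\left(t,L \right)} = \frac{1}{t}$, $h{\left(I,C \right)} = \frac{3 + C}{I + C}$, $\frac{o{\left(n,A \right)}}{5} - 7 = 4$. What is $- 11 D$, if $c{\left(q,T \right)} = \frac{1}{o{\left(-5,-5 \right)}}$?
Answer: $\frac{246422}{15} \approx 16428.0$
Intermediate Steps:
$o{\left(n,A \right)} = 55$ ($o{\left(n,A \right)} = 35 + 5 \cdot 4 = 35 + 20 = 55$)
$c{\left(q,T \right)} = \frac{1}{55}$
$h{\left(I,C \right)} = \frac{3 + C}{C + I}$
$D = - \frac{22402}{15}$ ($D = - \frac{9}{\frac{1}{\frac{1}{\frac{1}{55} + 0} \left(3 + \frac{1}{55}\right)}} + \frac{8}{15} = - \frac{9}{\frac{1}{\frac{1}{\frac{1}{55}} \cdot \frac{166}{55}}} + 8 \cdot \frac{1}{15} = - \frac{9}{\frac{1}{55 \cdot \frac{166}{55}}} + \frac{8}{15} = - \frac{9}{\frac{1}{166}} + \frac{8}{15} = - 9 \frac{1}{\frac{1}{166}} + \frac{8}{15} = \left(-9\right) 166 + \frac{8}{15} = -1494 + \frac{8}{15} = - \frac{22402}{15} \approx -1493.5$)
$- 11 D = \left(-11\right) \left(- \frac{22402}{15}\right) = \frac{246422}{15}$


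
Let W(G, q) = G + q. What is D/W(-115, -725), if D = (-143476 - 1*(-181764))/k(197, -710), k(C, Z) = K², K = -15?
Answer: -4786/23625 ≈ -0.20258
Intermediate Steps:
k(C, Z) = 225 (k(C, Z) = (-15)² = 225)
D = 38288/225 (D = (-143476 - 1*(-181764))/225 = (-143476 + 181764)*(1/225) = 38288*(1/225) = 38288/225 ≈ 170.17)
D/W(-115, -725) = 38288/(225*(-115 - 725)) = (38288/225)/(-840) = (38288/225)*(-1/840) = -4786/23625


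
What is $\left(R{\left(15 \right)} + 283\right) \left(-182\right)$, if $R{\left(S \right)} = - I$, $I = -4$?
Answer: $-52234$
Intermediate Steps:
$R{\left(S \right)} = 4$ ($R{\left(S \right)} = \left(-1\right) \left(-4\right) = 4$)
$\left(R{\left(15 \right)} + 283\right) \left(-182\right) = \left(4 + 283\right) \left(-182\right) = 287 \left(-182\right) = -52234$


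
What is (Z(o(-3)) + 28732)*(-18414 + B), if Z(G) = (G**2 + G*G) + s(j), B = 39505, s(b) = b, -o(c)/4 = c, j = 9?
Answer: 612250639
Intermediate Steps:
o(c) = -4*c
Z(G) = 9 + 2*G**2 (Z(G) = (G**2 + G*G) + 9 = (G**2 + G**2) + 9 = 2*G**2 + 9 = 9 + 2*G**2)
(Z(o(-3)) + 28732)*(-18414 + B) = ((9 + 2*(-4*(-3))**2) + 28732)*(-18414 + 39505) = ((9 + 2*12**2) + 28732)*21091 = ((9 + 2*144) + 28732)*21091 = ((9 + 288) + 28732)*21091 = (297 + 28732)*21091 = 29029*21091 = 612250639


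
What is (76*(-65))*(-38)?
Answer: 187720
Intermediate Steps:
(76*(-65))*(-38) = -4940*(-38) = 187720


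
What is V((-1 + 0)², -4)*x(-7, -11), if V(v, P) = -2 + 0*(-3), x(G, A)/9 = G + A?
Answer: 324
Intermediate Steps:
x(G, A) = 9*A + 9*G (x(G, A) = 9*(G + A) = 9*(A + G) = 9*A + 9*G)
V(v, P) = -2 (V(v, P) = -2 + 0 = -2)
V((-1 + 0)², -4)*x(-7, -11) = -2*(9*(-11) + 9*(-7)) = -2*(-99 - 63) = -2*(-162) = 324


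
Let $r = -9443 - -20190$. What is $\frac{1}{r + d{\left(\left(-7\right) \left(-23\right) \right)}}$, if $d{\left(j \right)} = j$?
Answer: $\frac{1}{10908} \approx 9.1676 \cdot 10^{-5}$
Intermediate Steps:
$r = 10747$ ($r = -9443 + 20190 = 10747$)
$\frac{1}{r + d{\left(\left(-7\right) \left(-23\right) \right)}} = \frac{1}{10747 - -161} = \frac{1}{10747 + 161} = \frac{1}{10908}$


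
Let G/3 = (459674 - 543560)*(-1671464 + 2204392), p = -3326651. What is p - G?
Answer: 134112267973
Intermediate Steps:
G = -134115594624 (G = 3*((459674 - 543560)*(-1671464 + 2204392)) = 3*(-83886*532928) = 3*(-44705198208) = -134115594624)
p - G = -3326651 - 1*(-134115594624) = -3326651 + 134115594624 = 134112267973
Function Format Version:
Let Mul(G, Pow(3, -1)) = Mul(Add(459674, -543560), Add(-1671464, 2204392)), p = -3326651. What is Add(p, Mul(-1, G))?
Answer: 134112267973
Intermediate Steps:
G = -134115594624 (G = Mul(3, Mul(Add(459674, -543560), Add(-1671464, 2204392))) = Mul(3, Mul(-83886, 532928)) = Mul(3, -44705198208) = -134115594624)
Add(p, Mul(-1, G)) = Add(-3326651, Mul(-1, -134115594624)) = Add(-3326651, 134115594624) = 134112267973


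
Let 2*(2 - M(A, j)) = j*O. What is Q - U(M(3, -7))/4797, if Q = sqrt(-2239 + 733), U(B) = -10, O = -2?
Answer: 10/4797 + I*sqrt(1506) ≈ 0.0020846 + 38.807*I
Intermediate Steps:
M(A, j) = 2 + j (M(A, j) = 2 - j*(-2)/2 = 2 - (-1)*j = 2 + j)
Q = I*sqrt(1506) (Q = sqrt(-1506) = I*sqrt(1506) ≈ 38.807*I)
Q - U(M(3, -7))/4797 = I*sqrt(1506) - (-10)/4797 = I*sqrt(1506) - 1*(-10/4797) = I*sqrt(1506) + 10/4797 = 10/4797 + I*sqrt(1506)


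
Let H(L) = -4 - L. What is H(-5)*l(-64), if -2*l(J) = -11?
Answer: 11/2 ≈ 5.5000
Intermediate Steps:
l(J) = 11/2 (l(J) = -1/2*(-11) = 11/2)
H(-5)*l(-64) = (-4 - 1*(-5))*(11/2) = (-4 + 5)*(11/2) = 1*(11/2) = 11/2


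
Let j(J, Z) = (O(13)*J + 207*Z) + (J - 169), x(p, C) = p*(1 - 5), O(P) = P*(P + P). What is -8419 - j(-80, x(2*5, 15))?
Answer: 27150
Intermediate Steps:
O(P) = 2*P**2 (O(P) = P*(2*P) = 2*P**2)
x(p, C) = -4*p (x(p, C) = p*(-4) = -4*p)
j(J, Z) = -169 + 207*Z + 339*J (j(J, Z) = ((2*13**2)*J + 207*Z) + (J - 169) = ((2*169)*J + 207*Z) + (-169 + J) = (338*J + 207*Z) + (-169 + J) = (207*Z + 338*J) + (-169 + J) = -169 + 207*Z + 339*J)
-8419 - j(-80, x(2*5, 15)) = -8419 - (-169 + 207*(-8*5) + 339*(-80)) = -8419 - (-169 + 207*(-4*10) - 27120) = -8419 - (-169 + 207*(-40) - 27120) = -8419 - (-169 - 8280 - 27120) = -8419 - 1*(-35569) = -8419 + 35569 = 27150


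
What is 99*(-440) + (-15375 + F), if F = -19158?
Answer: -78093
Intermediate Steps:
99*(-440) + (-15375 + F) = 99*(-440) + (-15375 - 19158) = -43560 - 34533 = -78093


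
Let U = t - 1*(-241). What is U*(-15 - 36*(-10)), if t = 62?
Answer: 104535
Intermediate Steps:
U = 303 (U = 62 - 1*(-241) = 62 + 241 = 303)
U*(-15 - 36*(-10)) = 303*(-15 - 36*(-10)) = 303*(-15 + 360) = 303*345 = 104535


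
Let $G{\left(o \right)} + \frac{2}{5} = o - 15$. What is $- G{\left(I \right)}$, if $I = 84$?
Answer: $- \frac{343}{5} \approx -68.6$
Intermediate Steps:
$G{\left(o \right)} = - \frac{77}{5} + o$ ($G{\left(o \right)} = - \frac{2}{5} + \left(o - 15\right) = - \frac{2}{5} + \left(-15 + o\right) = - \frac{77}{5} + o$)
$- G{\left(I \right)} = - (- \frac{77}{5} + 84) = \left(-1\right) \frac{343}{5} = - \frac{343}{5}$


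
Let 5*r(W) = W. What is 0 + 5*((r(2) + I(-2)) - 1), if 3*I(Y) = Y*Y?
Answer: 11/3 ≈ 3.6667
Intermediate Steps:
r(W) = W/5
I(Y) = Y**2/3 (I(Y) = (Y*Y)/3 = Y**2/3)
0 + 5*((r(2) + I(-2)) - 1) = 0 + 5*(((1/5)*2 + (1/3)*(-2)**2) - 1) = 0 + 5*((2/5 + (1/3)*4) - 1) = 0 + 5*((2/5 + 4/3) - 1) = 0 + 5*(26/15 - 1) = 0 + 5*(11/15) = 0 + 11/3 = 11/3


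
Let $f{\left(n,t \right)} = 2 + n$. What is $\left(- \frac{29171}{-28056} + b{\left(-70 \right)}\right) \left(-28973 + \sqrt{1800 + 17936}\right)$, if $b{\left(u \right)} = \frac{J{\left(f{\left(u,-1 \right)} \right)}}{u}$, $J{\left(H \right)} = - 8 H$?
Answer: $\frac{3908544619}{20040} - \frac{134903 \sqrt{4934}}{10020} \approx 1.9409 \cdot 10^{5}$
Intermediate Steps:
$b{\left(u \right)} = \frac{-16 - 8 u}{u}$ ($b{\left(u \right)} = \frac{\left(-8\right) \left(2 + u\right)}{u} = \frac{-16 - 8 u}{u}$)
$\left(- \frac{29171}{-28056} + b{\left(-70 \right)}\right) \left(-28973 + \sqrt{1800 + 17936}\right) = \left(- \frac{29171}{-28056} - \left(8 + \frac{16}{-70}\right)\right) \left(-28973 + \sqrt{1800 + 17936}\right) = \left(\left(-29171\right) \left(- \frac{1}{28056}\right) - \frac{272}{35}\right) \left(-28973 + \sqrt{19736}\right) = \left(\frac{29171}{28056} + \left(-8 + \frac{8}{35}\right)\right) \left(-28973 + 2 \sqrt{4934}\right) = \left(\frac{29171}{28056} - \frac{272}{35}\right) \left(-28973 + 2 \sqrt{4934}\right) = - \frac{134903 \left(-28973 + 2 \sqrt{4934}\right)}{20040} = \frac{3908544619}{20040} - \frac{134903 \sqrt{4934}}{10020}$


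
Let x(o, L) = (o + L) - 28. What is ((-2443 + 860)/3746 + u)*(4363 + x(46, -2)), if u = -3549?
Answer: -58223783923/3746 ≈ -1.5543e+7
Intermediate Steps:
x(o, L) = -28 + L + o (x(o, L) = (L + o) - 28 = -28 + L + o)
((-2443 + 860)/3746 + u)*(4363 + x(46, -2)) = ((-2443 + 860)/3746 - 3549)*(4363 + (-28 - 2 + 46)) = (-1583*1/3746 - 3549)*(4363 + 16) = (-1583/3746 - 3549)*4379 = -13296137/3746*4379 = -58223783923/3746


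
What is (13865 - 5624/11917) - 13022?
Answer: 10040407/11917 ≈ 842.53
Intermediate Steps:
(13865 - 5624/11917) - 13022 = 165223581/11917 - 13022 = 10040407/11917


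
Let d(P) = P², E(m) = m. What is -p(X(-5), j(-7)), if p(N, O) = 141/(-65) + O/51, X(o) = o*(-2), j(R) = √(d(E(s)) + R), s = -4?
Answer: 2332/1105 ≈ 2.1104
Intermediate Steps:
j(R) = √(16 + R) (j(R) = √((-4)² + R) = √(16 + R))
X(o) = -2*o
p(N, O) = -141/65 + O/51 (p(N, O) = 141*(-1/65) + O*(1/51) = -141/65 + O/51)
-p(X(-5), j(-7)) = -(-141/65 + √(16 - 7)/51) = -(-141/65 + √9/51) = -(-141/65 + (1/51)*3) = -(-141/65 + 1/17) = -1*(-2332/1105) = 2332/1105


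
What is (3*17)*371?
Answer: 18921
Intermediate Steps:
(3*17)*371 = 51*371 = 18921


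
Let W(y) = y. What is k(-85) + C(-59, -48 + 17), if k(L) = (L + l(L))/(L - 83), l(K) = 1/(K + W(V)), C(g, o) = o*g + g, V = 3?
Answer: 24390491/13776 ≈ 1770.5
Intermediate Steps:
C(g, o) = g + g*o (C(g, o) = g*o + g = g + g*o)
l(K) = 1/(3 + K) (l(K) = 1/(K + 3) = 1/(3 + K))
k(L) = (L + 1/(3 + L))/(-83 + L) (k(L) = (L + 1/(3 + L))/(L - 83) = (L + 1/(3 + L))/(-83 + L))
k(-85) + C(-59, -48 + 17) = (1 - 85*(3 - 85))/((-83 - 85)*(3 - 85)) - 59*(1 + (-48 + 17)) = (1 - 85*(-82))/(-168*(-82)) - 59*(1 - 31) = -1/168*(-1/82)*(1 + 6970) - 59*(-30) = -1/168*(-1/82)*6971 + 1770 = 6971/13776 + 1770 = 24390491/13776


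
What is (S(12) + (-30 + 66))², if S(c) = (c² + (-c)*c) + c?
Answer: 2304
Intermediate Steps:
S(c) = c (S(c) = (c² - c²) + c = 0 + c = c)
(S(12) + (-30 + 66))² = (12 + (-30 + 66))² = (12 + 36)² = 48² = 2304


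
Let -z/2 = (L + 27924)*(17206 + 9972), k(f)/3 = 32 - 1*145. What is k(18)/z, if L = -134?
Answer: 339/1510553240 ≈ 2.2442e-7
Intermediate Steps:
k(f) = -339 (k(f) = 3*(32 - 1*145) = 3*(32 - 145) = 3*(-113) = -339)
z = -1510553240 (z = -2*(-134 + 27924)*(17206 + 9972) = -55580*27178 = -2*755276620 = -1510553240)
k(18)/z = -339/(-1510553240) = -339*(-1/1510553240) = 339/1510553240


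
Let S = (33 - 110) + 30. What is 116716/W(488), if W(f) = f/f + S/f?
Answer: 56957408/441 ≈ 1.2916e+5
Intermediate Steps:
S = -47 (S = -77 + 30 = -47)
W(f) = 1 - 47/f (W(f) = f/f - 47/f = 1 - 47/f)
116716/W(488) = 116716/(((-47 + 488)/488)) = 116716/(((1/488)*441)) = 116716/(441/488) = 116716*(488/441) = 56957408/441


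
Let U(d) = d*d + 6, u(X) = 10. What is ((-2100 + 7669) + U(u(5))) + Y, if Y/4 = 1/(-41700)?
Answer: 59161874/10425 ≈ 5675.0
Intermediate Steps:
Y = -1/10425 (Y = 4/(-41700) = 4*(-1/41700) = -1/10425 ≈ -9.5923e-5)
U(d) = 6 + d**2 (U(d) = d**2 + 6 = 6 + d**2)
((-2100 + 7669) + U(u(5))) + Y = ((-2100 + 7669) + (6 + 10**2)) - 1/10425 = (5569 + (6 + 100)) - 1/10425 = (5569 + 106) - 1/10425 = 5675 - 1/10425 = 59161874/10425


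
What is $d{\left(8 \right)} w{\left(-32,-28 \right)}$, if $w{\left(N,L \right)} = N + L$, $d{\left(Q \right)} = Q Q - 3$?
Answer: $-3660$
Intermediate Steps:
$d{\left(Q \right)} = -3 + Q^{2}$ ($d{\left(Q \right)} = Q^{2} - 3 = -3 + Q^{2}$)
$w{\left(N,L \right)} = L + N$
$d{\left(8 \right)} w{\left(-32,-28 \right)} = \left(-3 + 8^{2}\right) \left(-28 - 32\right) = \left(-3 + 64\right) \left(-60\right) = 61 \left(-60\right) = -3660$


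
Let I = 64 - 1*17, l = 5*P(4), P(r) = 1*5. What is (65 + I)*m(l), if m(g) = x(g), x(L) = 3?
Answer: 336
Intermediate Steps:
P(r) = 5
l = 25 (l = 5*5 = 25)
I = 47 (I = 64 - 17 = 47)
m(g) = 3
(65 + I)*m(l) = (65 + 47)*3 = 112*3 = 336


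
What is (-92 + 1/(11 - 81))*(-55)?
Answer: 70851/14 ≈ 5060.8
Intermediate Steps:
(-92 + 1/(11 - 81))*(-55) = (-92 + 1/(-70))*(-55) = (-92 - 1/70)*(-55) = -6441/70*(-55) = 70851/14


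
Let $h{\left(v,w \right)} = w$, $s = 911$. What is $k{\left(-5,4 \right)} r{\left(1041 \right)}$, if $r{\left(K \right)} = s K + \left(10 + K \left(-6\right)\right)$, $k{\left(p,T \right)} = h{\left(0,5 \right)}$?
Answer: $4710575$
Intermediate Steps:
$k{\left(p,T \right)} = 5$
$r{\left(K \right)} = 10 + 905 K$ ($r{\left(K \right)} = 911 K + \left(10 + K \left(-6\right)\right) = 911 K - \left(-10 + 6 K\right) = 10 + 905 K$)
$k{\left(-5,4 \right)} r{\left(1041 \right)} = 5 \left(10 + 905 \cdot 1041\right) = 5 \left(10 + 942105\right) = 5 \cdot 942115 = 4710575$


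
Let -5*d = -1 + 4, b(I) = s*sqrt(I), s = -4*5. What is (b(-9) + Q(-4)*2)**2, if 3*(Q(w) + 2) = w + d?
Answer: -798764/225 + 848*I ≈ -3550.1 + 848.0*I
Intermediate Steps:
s = -20
b(I) = -20*sqrt(I)
d = -3/5 (d = -(-1 + 4)/5 = -1/5*3 = -3/5 ≈ -0.60000)
Q(w) = -11/5 + w/3 (Q(w) = -2 + (w - 3/5)/3 = -2 + (-3/5 + w)/3 = -2 + (-1/5 + w/3) = -11/5 + w/3)
(b(-9) + Q(-4)*2)**2 = (-60*I + (-11/5 + (1/3)*(-4))*2)**2 = (-60*I + (-11/5 - 4/3)*2)**2 = (-60*I - 53/15*2)**2 = (-60*I - 106/15)**2 = (-106/15 - 60*I)**2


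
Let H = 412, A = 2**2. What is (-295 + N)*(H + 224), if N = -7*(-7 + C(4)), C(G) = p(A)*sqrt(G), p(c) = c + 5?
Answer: -236592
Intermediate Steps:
A = 4
p(c) = 5 + c
C(G) = 9*sqrt(G) (C(G) = (5 + 4)*sqrt(G) = 9*sqrt(G))
N = -77 (N = -7*(-7 + 9*sqrt(4)) = -7*(-7 + 9*2) = -7*(-7 + 18) = -7*11 = -77)
(-295 + N)*(H + 224) = (-295 - 77)*(412 + 224) = -372*636 = -236592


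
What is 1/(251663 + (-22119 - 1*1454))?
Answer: 1/228090 ≈ 4.3842e-6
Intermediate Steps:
1/(251663 + (-22119 - 1*1454)) = 1/(251663 + (-22119 - 1454)) = 1/(251663 - 23573) = 1/228090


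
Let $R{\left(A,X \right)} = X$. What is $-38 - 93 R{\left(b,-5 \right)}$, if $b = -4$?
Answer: $427$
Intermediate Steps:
$-38 - 93 R{\left(b,-5 \right)} = -38 - -465 = -38 + 465 = 427$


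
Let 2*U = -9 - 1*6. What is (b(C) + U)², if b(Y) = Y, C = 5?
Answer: 25/4 ≈ 6.2500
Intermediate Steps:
U = -15/2 (U = (-9 - 1*6)/2 = (-9 - 6)/2 = (½)*(-15) = -15/2 ≈ -7.5000)
(b(C) + U)² = (5 - 15/2)² = (-5/2)² = 25/4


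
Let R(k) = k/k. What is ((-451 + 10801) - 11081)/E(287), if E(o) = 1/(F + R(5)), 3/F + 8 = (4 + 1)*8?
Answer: -25585/32 ≈ -799.53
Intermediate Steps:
F = 3/32 (F = 3/(-8 + (4 + 1)*8) = 3/(-8 + 5*8) = 3/(-8 + 40) = 3/32 ≈ 0.093750)
R(k) = 1
E(o) = 32/35 (E(o) = 1/(3/32 + 1) = 1/(35/32) = 32/35)
((-451 + 10801) - 11081)/E(287) = ((-451 + 10801) - 11081)/(32/35) = (10350 - 11081)*(35/32) = -731*35/32 = -25585/32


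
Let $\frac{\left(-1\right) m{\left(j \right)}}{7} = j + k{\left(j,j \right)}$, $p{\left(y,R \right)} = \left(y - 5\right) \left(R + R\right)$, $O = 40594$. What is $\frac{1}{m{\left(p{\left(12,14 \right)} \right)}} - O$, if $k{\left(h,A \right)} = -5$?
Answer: $- \frac{54274179}{1337} \approx -40594.0$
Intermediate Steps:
$p{\left(y,R \right)} = 2 R \left(-5 + y\right)$ ($p{\left(y,R \right)} = \left(-5 + y\right) 2 R = 2 R \left(-5 + y\right)$)
$m{\left(j \right)} = 35 - 7 j$ ($m{\left(j \right)} = - 7 \left(j - 5\right) = - 7 \left(-5 + j\right) = 35 - 7 j$)
$\frac{1}{m{\left(p{\left(12,14 \right)} \right)}} - O = \frac{1}{35 - 7 \cdot 2 \cdot 14 \left(-5 + 12\right)} - 40594 = \frac{1}{35 - 7 \cdot 2 \cdot 14 \cdot 7} - 40594 = \frac{1}{35 - 1372} - 40594 = \frac{1}{-1337} - 40594 = - \frac{1}{1337} - 40594 = - \frac{54274179}{1337}$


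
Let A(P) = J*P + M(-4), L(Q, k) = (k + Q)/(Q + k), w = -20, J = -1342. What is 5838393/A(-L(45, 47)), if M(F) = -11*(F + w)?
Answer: 530763/146 ≈ 3635.4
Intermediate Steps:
M(F) = 220 - 11*F (M(F) = -11*(F - 20) = -11*(-20 + F) = 220 - 11*F)
L(Q, k) = 1 (L(Q, k) = (Q + k)/(Q + k) = 1)
A(P) = 264 - 1342*P (A(P) = -1342*P + (220 - 11*(-4)) = -1342*P + (220 + 44) = -1342*P + 264 = 264 - 1342*P)
5838393/A(-L(45, 47)) = 5838393/(264 - (-1342)) = 5838393/(264 - 1342*(-1)) = 5838393/(264 + 1342) = 5838393/1606 = 5838393*(1/1606) = 530763/146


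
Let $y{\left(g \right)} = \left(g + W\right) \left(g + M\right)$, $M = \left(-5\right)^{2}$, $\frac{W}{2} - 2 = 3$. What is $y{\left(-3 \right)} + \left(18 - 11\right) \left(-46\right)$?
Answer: $-168$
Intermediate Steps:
$W = 10$ ($W = 4 + 2 \cdot 3 = 4 + 6 = 10$)
$M = 25$
$y{\left(g \right)} = \left(10 + g\right) \left(25 + g\right)$ ($y{\left(g \right)} = \left(g + 10\right) \left(g + 25\right) = \left(10 + g\right) \left(25 + g\right)$)
$y{\left(-3 \right)} + \left(18 - 11\right) \left(-46\right) = \left(250 + \left(-3\right)^{2} + 35 \left(-3\right)\right) + \left(18 - 11\right) \left(-46\right) = \left(250 + 9 - 105\right) + \left(18 - 11\right) \left(-46\right) = 154 + 7 \left(-46\right) = 154 - 322 = -168$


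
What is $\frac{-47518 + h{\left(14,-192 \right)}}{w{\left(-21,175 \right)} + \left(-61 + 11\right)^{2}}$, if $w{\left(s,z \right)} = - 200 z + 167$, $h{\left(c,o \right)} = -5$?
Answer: $\frac{219}{149} \approx 1.4698$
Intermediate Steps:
$w{\left(s,z \right)} = 167 - 200 z$
$\frac{-47518 + h{\left(14,-192 \right)}}{w{\left(-21,175 \right)} + \left(-61 + 11\right)^{2}} = \frac{-47518 - 5}{\left(167 - 35000\right) + \left(-61 + 11\right)^{2}} = - \frac{47523}{\left(167 - 35000\right) + \left(-50\right)^{2}} = - \frac{47523}{-34833 + 2500} = - \frac{47523}{-32333} = \left(-47523\right) \left(- \frac{1}{32333}\right) = \frac{219}{149}$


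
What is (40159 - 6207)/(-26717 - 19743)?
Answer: -8488/11615 ≈ -0.73078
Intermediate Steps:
(40159 - 6207)/(-26717 - 19743) = 33952/(-46460) = 33952*(-1/46460) = -8488/11615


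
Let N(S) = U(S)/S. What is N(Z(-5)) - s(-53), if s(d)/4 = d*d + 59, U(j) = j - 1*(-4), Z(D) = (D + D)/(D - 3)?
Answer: -57339/5 ≈ -11468.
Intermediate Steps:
Z(D) = 2*D/(-3 + D) (Z(D) = (2*D)/(-3 + D) = 2*D/(-3 + D))
U(j) = 4 + j (U(j) = j + 4 = 4 + j)
N(S) = (4 + S)/S
s(d) = 236 + 4*d² (s(d) = 4*(d*d + 59) = 4*(d² + 59) = 4*(59 + d²) = 236 + 4*d²)
N(Z(-5)) - s(-53) = (4 + 2*(-5)/(-3 - 5))/((2*(-5)/(-3 - 5))) - (236 + 4*(-53)²) = (4 + 2*(-5)/(-8))/((2*(-5)/(-8))) - (236 + 4*2809) = (4 + 2*(-5)*(-⅛))/((2*(-5)*(-⅛))) - (236 + 11236) = (4 + 5/4)/(5/4) - 1*11472 = (⅘)*(21/4) - 11472 = 21/5 - 11472 = -57339/5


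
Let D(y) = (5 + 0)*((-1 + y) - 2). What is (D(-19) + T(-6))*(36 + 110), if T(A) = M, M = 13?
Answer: -14162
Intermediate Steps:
D(y) = -15 + 5*y (D(y) = 5*(-3 + y) = -15 + 5*y)
T(A) = 13
(D(-19) + T(-6))*(36 + 110) = ((-15 + 5*(-19)) + 13)*(36 + 110) = ((-15 - 95) + 13)*146 = (-110 + 13)*146 = -97*146 = -14162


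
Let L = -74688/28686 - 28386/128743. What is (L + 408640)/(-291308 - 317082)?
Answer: -25152447013879/37447638497437 ≈ -0.67167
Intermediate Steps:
L = -1738306330/615520283 (L = -74688*1/28686 - 28386*1/128743 = -12448/4781 - 28386/128743 = -1738306330/615520283 ≈ -2.8241)
(L + 408640)/(-291308 - 317082) = (-1738306330/615520283 + 408640)/(-291308 - 317082) = (251524470138790/615520283)/(-608390) = (251524470138790/615520283)*(-1/608390) = -25152447013879/37447638497437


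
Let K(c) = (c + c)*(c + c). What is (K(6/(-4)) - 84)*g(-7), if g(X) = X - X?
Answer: 0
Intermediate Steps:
g(X) = 0
K(c) = 4*c² (K(c) = (2*c)*(2*c) = 4*c²)
(K(6/(-4)) - 84)*g(-7) = (4*(6/(-4))² - 84)*0 = (4*(6*(-¼))² - 84)*0 = (4*(-3/2)² - 84)*0 = (4*(9/4) - 84)*0 = (9 - 84)*0 = -75*0 = 0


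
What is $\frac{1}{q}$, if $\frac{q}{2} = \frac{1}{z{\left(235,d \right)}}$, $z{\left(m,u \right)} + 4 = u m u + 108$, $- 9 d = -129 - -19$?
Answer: $\frac{1425962}{81} \approx 17604.0$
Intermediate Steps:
$d = \frac{110}{9}$ ($d = - \frac{-129 - -19}{9} = - \frac{-129 + 19}{9} = \left(- \frac{1}{9}\right) \left(-110\right) = \frac{110}{9} \approx 12.222$)
$z{\left(m,u \right)} = 104 + m u^{2}$ ($z{\left(m,u \right)} = -4 + \left(u m u + 108\right) = -4 + \left(m u u + 108\right) = -4 + \left(m u^{2} + 108\right) = -4 + \left(108 + m u^{2}\right) = 104 + m u^{2}$)
$q = \frac{81}{1425962}$ ($q = \frac{2}{104 + 235 \left(\frac{110}{9}\right)^{2}} = \frac{2}{104 + 235 \cdot \frac{12100}{81}} = \frac{2}{104 + \frac{2843500}{81}} = \frac{2}{\frac{2851924}{81}} = 2 \cdot \frac{81}{2851924} = \frac{81}{1425962} \approx 5.6804 \cdot 10^{-5}$)
$\frac{1}{q} = \frac{1}{\frac{81}{1425962}} = \frac{1425962}{81}$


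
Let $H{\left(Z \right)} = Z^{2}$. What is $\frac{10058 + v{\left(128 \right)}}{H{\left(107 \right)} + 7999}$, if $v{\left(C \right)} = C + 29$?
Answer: $\frac{10215}{19448} \approx 0.52525$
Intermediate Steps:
$v{\left(C \right)} = 29 + C$
$\frac{10058 + v{\left(128 \right)}}{H{\left(107 \right)} + 7999} = \frac{10058 + \left(29 + 128\right)}{107^{2} + 7999} = \frac{10058 + 157}{11449 + 7999} = \frac{10215}{19448}$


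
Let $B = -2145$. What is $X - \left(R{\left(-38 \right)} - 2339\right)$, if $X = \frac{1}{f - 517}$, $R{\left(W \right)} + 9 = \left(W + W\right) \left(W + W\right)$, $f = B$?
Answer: $- \frac{9125337}{2662} \approx -3428.0$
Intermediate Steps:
$f = -2145$
$R{\left(W \right)} = -9 + 4 W^{2}$ ($R{\left(W \right)} = -9 + \left(W + W\right) \left(W + W\right) = -9 + 2 W 2 W = -9 + 4 W^{2}$)
$X = - \frac{1}{2662}$ ($X = \frac{1}{-2145 - 517} = \frac{1}{-2662} = - \frac{1}{2662} \approx -0.00037566$)
$X - \left(R{\left(-38 \right)} - 2339\right) = - \frac{1}{2662} - \left(\left(-9 + 4 \left(-38\right)^{2}\right) - 2339\right) = - \frac{1}{2662} - \left(\left(-9 + 4 \cdot 1444\right) - 2339\right) = - \frac{1}{2662} - \left(\left(-9 + 5776\right) - 2339\right) = - \frac{1}{2662} - \left(5767 - 2339\right) = - \frac{1}{2662} - 3428 = - \frac{9125337}{2662}$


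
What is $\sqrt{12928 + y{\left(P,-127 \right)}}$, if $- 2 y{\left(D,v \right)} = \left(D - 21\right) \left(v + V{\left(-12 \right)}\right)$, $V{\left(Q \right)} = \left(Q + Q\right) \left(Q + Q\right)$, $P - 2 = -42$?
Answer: $\frac{\sqrt{106490}}{2} \approx 163.16$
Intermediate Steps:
$P = -40$ ($P = 2 - 42 = -40$)
$V{\left(Q \right)} = 4 Q^{2}$ ($V{\left(Q \right)} = 2 Q 2 Q = 4 Q^{2}$)
$y{\left(D,v \right)} = - \frac{\left(-21 + D\right) \left(576 + v\right)}{2}$ ($y{\left(D,v \right)} = - \frac{\left(D - 21\right) \left(v + 4 \left(-12\right)^{2}\right)}{2} = - \frac{\left(-21 + D\right) \left(v + 4 \cdot 144\right)}{2} = - \frac{\left(-21 + D\right) \left(v + 576\right)}{2} = - \frac{\left(-21 + D\right) \left(576 + v\right)}{2}$)
$\sqrt{12928 + y{\left(P,-127 \right)}} = \sqrt{12928 + \left(6048 - -11520 + \frac{21}{2} \left(-127\right) - \left(-20\right) \left(-127\right)\right)} = \sqrt{12928 + \left(6048 + 11520 - \frac{2667}{2} - 2540\right)} = \sqrt{12928 + \frac{27389}{2}} = \sqrt{\frac{53245}{2}} = \frac{\sqrt{106490}}{2}$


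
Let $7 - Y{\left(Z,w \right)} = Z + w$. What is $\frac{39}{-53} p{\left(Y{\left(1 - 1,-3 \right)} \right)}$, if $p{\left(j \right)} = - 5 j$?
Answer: $\frac{1950}{53} \approx 36.792$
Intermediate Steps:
$Y{\left(Z,w \right)} = 7 - Z - w$ ($Y{\left(Z,w \right)} = 7 - \left(Z + w\right) = 7 - Z - w$)
$\frac{39}{-53} p{\left(Y{\left(1 - 1,-3 \right)} \right)} = \frac{39}{-53} \left(- 5 \left(7 - \left(1 - 1\right) - -3\right)\right) = 39 \left(- \frac{1}{53}\right) \left(- 5 \left(7 - 0 + 3\right)\right) = - \frac{39 \left(- 5 \left(7 + 0 + 3\right)\right)}{53} = - \frac{39 \left(\left(-5\right) 10\right)}{53} = \left(- \frac{39}{53}\right) \left(-50\right) = \frac{1950}{53}$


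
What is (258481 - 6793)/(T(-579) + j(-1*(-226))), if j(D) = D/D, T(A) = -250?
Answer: -83896/83 ≈ -1010.8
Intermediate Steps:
j(D) = 1
(258481 - 6793)/(T(-579) + j(-1*(-226))) = (258481 - 6793)/(-250 + 1) = 251688/(-249) = 251688*(-1/249) = -83896/83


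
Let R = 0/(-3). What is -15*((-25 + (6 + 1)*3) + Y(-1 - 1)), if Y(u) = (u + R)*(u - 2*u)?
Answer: 120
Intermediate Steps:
R = 0 (R = 0*(-⅓) = 0)
Y(u) = -u² (Y(u) = (u + 0)*(u - 2*u) = u*(-u) = -u²)
-15*((-25 + (6 + 1)*3) + Y(-1 - 1)) = -15*((-25 + (6 + 1)*3) - (-1 - 1)²) = -15*((-25 + 7*3) - 1*(-2)²) = -15*((-25 + 21) - 1*4) = -15*(-4 - 4) = -15*(-8) = 120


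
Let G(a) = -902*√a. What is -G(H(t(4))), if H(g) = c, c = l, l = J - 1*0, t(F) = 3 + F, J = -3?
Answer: 902*I*√3 ≈ 1562.3*I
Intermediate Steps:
l = -3 (l = -3 - 1*0 = -3 + 0 = -3)
c = -3
H(g) = -3
-G(H(t(4))) = -(-902)*√(-3) = -(-902)*I*√3 = 902*I*√3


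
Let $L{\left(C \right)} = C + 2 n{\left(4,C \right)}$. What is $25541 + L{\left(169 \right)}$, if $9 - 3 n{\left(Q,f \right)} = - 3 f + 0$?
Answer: $26054$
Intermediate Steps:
$n{\left(Q,f \right)} = 3 + f$ ($n{\left(Q,f \right)} = 3 - \frac{- 3 f + 0}{3} = 3 - \frac{\left(-3\right) f}{3} = 3 + f$)
$L{\left(C \right)} = 6 + 3 C$ ($L{\left(C \right)} = C + 2 \left(3 + C\right) = C + \left(6 + 2 C\right) = 6 + 3 C$)
$25541 + L{\left(169 \right)} = 25541 + \left(6 + 3 \cdot 169\right) = 25541 + \left(6 + 507\right) = 25541 + 513 = 26054$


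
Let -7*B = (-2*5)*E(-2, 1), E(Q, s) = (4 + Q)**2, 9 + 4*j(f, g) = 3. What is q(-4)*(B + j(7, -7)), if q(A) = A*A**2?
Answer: -1888/7 ≈ -269.71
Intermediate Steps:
j(f, g) = -3/2 (j(f, g) = -9/4 + (1/4)*3 = -9/4 + 3/4 = -3/2)
B = 40/7 (B = -(-2*5)*(4 - 2)**2/7 = -(-10)*2**2/7 = -(-10)*4/7 = -1/7*(-40) = 40/7 ≈ 5.7143)
q(A) = A**3
q(-4)*(B + j(7, -7)) = (-4)**3*(40/7 - 3/2) = -64*59/14 = -1888/7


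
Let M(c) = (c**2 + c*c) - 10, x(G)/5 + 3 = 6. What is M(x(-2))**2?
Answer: 193600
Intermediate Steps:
x(G) = 15 (x(G) = -15 + 5*6 = -15 + 30 = 15)
M(c) = -10 + 2*c**2 (M(c) = (c**2 + c**2) - 10 = 2*c**2 - 10 = -10 + 2*c**2)
M(x(-2))**2 = (-10 + 2*15**2)**2 = (-10 + 2*225)**2 = (-10 + 450)**2 = 440**2 = 193600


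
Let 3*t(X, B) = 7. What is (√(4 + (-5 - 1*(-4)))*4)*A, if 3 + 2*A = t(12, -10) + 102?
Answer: 608*√3/3 ≈ 351.03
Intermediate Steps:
t(X, B) = 7/3 (t(X, B) = (⅓)*7 = 7/3)
A = 152/3 (A = -3/2 + (7/3 + 102)/2 = -3/2 + (½)*(313/3) = -3/2 + 313/6 = 152/3 ≈ 50.667)
(√(4 + (-5 - 1*(-4)))*4)*A = (√(4 + (-5 - 1*(-4)))*4)*(152/3) = (√(4 + (-5 + 4))*4)*(152/3) = (√(4 - 1)*4)*(152/3) = (√3*4)*(152/3) = (4*√3)*(152/3) = 608*√3/3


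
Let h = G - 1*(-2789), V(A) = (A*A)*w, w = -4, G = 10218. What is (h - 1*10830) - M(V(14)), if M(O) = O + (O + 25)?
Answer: 3720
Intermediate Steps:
V(A) = -4*A**2 (V(A) = (A*A)*(-4) = A**2*(-4) = -4*A**2)
M(O) = 25 + 2*O (M(O) = O + (25 + O) = 25 + 2*O)
h = 13007 (h = 10218 - 1*(-2789) = 10218 + 2789 = 13007)
(h - 1*10830) - M(V(14)) = (13007 - 1*10830) - (25 + 2*(-4*14**2)) = (13007 - 10830) - (25 + 2*(-4*196)) = 2177 - (25 + 2*(-784)) = 2177 - (25 - 1568) = 2177 - 1*(-1543) = 2177 + 1543 = 3720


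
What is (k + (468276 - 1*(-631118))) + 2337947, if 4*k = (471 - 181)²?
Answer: 3458366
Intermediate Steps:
k = 21025 (k = (471 - 181)²/4 = (¼)*290² = (¼)*84100 = 21025)
(k + (468276 - 1*(-631118))) + 2337947 = (21025 + (468276 - 1*(-631118))) + 2337947 = (21025 + (468276 + 631118)) + 2337947 = (21025 + 1099394) + 2337947 = 1120419 + 2337947 = 3458366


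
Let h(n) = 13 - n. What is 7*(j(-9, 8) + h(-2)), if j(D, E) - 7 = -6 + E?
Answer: 168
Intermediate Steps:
j(D, E) = 1 + E (j(D, E) = 7 + (-6 + E) = 1 + E)
7*(j(-9, 8) + h(-2)) = 7*((1 + 8) + (13 - 1*(-2))) = 7*(9 + (13 + 2)) = 7*(9 + 15) = 7*24 = 168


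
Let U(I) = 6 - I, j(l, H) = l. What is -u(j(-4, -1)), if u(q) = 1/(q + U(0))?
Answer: -½ ≈ -0.50000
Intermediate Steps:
u(q) = 1/(6 + q) (u(q) = 1/(q + (6 - 1*0)) = 1/(q + (6 + 0)) = 1/(q + 6) = 1/(6 + q))
-u(j(-4, -1)) = -1/(6 - 4) = -1/2 = -1*½ = -½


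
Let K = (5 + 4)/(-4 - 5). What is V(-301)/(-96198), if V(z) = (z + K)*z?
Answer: -45451/48099 ≈ -0.94495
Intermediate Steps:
K = -1 (K = 9/(-9) = 9*(-1/9) = -1)
V(z) = z*(-1 + z) (V(z) = (z - 1)*z = (-1 + z)*z = z*(-1 + z))
V(-301)/(-96198) = -301*(-1 - 301)/(-96198) = -301*(-302)*(-1/96198) = 90902*(-1/96198) = -45451/48099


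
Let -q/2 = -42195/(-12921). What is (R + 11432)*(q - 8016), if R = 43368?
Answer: -1893506701600/4307 ≈ -4.3963e+8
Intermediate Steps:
q = -28130/4307 (q = -(-84390)/(-12921) = -(-84390)*(-1)/12921 = -2*14065/4307 = -28130/4307 ≈ -6.5312)
(R + 11432)*(q - 8016) = (43368 + 11432)*(-28130/4307 - 8016) = 54800*(-34553042/4307) = -1893506701600/4307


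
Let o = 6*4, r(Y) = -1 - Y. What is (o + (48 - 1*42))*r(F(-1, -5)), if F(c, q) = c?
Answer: 0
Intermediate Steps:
o = 24
(o + (48 - 1*42))*r(F(-1, -5)) = (24 + (48 - 1*42))*(-1 - 1*(-1)) = (24 + (48 - 42))*(-1 + 1) = (24 + 6)*0 = 30*0 = 0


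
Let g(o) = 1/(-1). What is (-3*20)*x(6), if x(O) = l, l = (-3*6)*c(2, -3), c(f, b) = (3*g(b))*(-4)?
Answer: 12960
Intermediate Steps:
g(o) = -1
c(f, b) = 12 (c(f, b) = (3*(-1))*(-4) = -3*(-4) = 12)
l = -216 (l = -3*6*12 = -18*12 = -216)
x(O) = -216
(-3*20)*x(6) = -3*20*(-216) = -60*(-216) = 12960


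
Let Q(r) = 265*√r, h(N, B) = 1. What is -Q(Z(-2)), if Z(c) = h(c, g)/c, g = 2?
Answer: -265*I*√2/2 ≈ -187.38*I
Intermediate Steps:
Z(c) = 1/c
-Q(Z(-2)) = -265*√(1/(-2)) = -265*√(-½) = -265*I*√2/2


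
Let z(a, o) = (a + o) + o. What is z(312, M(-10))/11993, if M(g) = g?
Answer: 292/11993 ≈ 0.024348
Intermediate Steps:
z(a, o) = a + 2*o
z(312, M(-10))/11993 = (312 + 2*(-10))/11993 = (312 - 20)*(1/11993) = 292*(1/11993) = 292/11993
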